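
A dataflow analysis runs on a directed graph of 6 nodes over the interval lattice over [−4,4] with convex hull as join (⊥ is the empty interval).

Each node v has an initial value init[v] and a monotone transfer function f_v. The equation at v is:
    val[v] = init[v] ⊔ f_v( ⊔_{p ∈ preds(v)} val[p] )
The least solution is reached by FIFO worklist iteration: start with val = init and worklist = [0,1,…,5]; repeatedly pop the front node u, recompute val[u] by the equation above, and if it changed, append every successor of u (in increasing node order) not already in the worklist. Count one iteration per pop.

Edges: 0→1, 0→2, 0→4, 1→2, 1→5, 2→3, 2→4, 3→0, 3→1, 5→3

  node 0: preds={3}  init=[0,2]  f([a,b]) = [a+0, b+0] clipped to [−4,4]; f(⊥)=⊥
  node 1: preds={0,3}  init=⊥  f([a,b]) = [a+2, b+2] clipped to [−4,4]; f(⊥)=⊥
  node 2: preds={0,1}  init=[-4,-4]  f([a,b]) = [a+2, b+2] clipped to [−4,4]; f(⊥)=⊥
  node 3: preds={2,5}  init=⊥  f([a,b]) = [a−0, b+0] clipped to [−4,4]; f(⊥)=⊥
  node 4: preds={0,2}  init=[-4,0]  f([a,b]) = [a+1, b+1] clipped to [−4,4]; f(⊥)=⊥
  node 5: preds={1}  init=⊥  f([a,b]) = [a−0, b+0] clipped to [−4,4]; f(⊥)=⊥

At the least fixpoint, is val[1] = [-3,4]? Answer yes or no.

Iteration log — 13 steps:
  step 1. node 0  ⊔preds=⊥  new=[0,2]  stable
  step 2. node 1  ⊔preds=[0,2]  new=[2,4]  old=⊥  +wl: 
  step 3. node 2  ⊔preds=[0,4]  new=[-4,4]  old=[-4,-4]  +wl: 
  step 4. node 3  ⊔preds=[-4,4]  new=[-4,4]  old=⊥  +wl: 0,1
  step 5. node 4  ⊔preds=[-4,4]  new=[-4,4]  old=[-4,0]  +wl: 
  step 6. node 5  ⊔preds=[2,4]  new=[2,4]  old=⊥  +wl: 3
  step 7. node 0  ⊔preds=[-4,4]  new=[-4,4]  old=[0,2]  +wl: 2,4
  step 8. node 1  ⊔preds=[-4,4]  new=[-2,4]  old=[2,4]  +wl: 5
  step 9. node 3  ⊔preds=[-4,4]  new=[-4,4]  stable
  step 10. node 2  ⊔preds=[-4,4]  new=[-4,4]  stable
  step 11. node 4  ⊔preds=[-4,4]  new=[-4,4]  stable
  step 12. node 5  ⊔preds=[-2,4]  new=[-2,4]  old=[2,4]  +wl: 3
  step 13. node 3  ⊔preds=[-4,4]  new=[-4,4]  stable

Least fixpoint reached:
  node 0: [-4,4]
  node 1: [-2,4]
  node 2: [-4,4]
  node 3: [-4,4]
  node 4: [-4,4]
  node 5: [-2,4]

no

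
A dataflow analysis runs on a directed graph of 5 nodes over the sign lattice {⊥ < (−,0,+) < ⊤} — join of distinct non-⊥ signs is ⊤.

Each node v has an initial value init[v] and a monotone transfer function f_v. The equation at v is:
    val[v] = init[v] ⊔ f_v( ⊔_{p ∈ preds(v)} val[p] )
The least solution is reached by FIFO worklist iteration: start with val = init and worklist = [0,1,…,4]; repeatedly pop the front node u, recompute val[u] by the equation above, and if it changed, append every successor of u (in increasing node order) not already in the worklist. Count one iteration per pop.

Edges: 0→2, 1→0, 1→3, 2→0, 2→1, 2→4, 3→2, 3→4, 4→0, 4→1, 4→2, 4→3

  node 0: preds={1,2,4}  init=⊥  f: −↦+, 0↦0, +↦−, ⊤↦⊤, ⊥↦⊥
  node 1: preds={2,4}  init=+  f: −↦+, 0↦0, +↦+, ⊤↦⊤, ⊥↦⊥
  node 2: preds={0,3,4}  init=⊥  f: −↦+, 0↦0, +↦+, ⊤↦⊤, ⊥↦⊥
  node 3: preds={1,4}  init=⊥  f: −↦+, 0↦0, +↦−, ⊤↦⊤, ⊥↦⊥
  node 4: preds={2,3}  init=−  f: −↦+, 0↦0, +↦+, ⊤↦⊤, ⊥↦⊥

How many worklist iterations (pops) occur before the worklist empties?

10

Worklist (10 pops):
  #1 pop 0: in=⊤ → ⊤ (was ⊥); enqueue []
  #2 pop 1: in=− → + (no change)
  #3 pop 2: in=⊤ → ⊤ (was ⊥); enqueue [0,1]
  #4 pop 3: in=⊤ → ⊤ (was ⊥); enqueue [2]
  #5 pop 4: in=⊤ → ⊤ (was −); enqueue [3]
  #6 pop 0: in=⊤ → ⊤ (no change)
  #7 pop 1: in=⊤ → ⊤ (was +); enqueue [0]
  #8 pop 2: in=⊤ → ⊤ (no change)
  #9 pop 3: in=⊤ → ⊤ (no change)
  #10 pop 0: in=⊤ → ⊤ (no change)

Fixpoint:
  val[0] = ⊤
  val[1] = ⊤
  val[2] = ⊤
  val[3] = ⊤
  val[4] = ⊤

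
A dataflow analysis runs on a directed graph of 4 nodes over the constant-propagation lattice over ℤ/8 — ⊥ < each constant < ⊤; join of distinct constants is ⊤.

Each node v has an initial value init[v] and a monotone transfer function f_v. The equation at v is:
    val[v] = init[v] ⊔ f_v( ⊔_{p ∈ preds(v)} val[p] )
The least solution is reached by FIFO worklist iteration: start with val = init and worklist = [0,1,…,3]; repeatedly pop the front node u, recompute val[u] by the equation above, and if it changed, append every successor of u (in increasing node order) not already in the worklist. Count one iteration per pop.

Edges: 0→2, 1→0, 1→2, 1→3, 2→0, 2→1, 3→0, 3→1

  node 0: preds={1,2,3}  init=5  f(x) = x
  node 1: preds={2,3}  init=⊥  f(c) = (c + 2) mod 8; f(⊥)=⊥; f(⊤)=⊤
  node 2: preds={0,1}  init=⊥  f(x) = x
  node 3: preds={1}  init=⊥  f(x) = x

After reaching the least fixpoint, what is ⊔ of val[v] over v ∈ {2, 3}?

⊤

Iteration log — 16 steps:
  step 1. node 0  ⊔preds=⊥  new=5  stable
  step 2. node 1  ⊔preds=⊥  new=⊥  stable
  step 3. node 2  ⊔preds=5  new=5  old=⊥  +wl: 0,1
  step 4. node 3  ⊔preds=⊥  new=⊥  stable
  step 5. node 0  ⊔preds=5  new=5  stable
  step 6. node 1  ⊔preds=5  new=7  old=⊥  +wl: 0,2,3
  step 7. node 0  ⊔preds=⊤  new=⊤  old=5  +wl: 
  step 8. node 2  ⊔preds=⊤  new=⊤  old=5  +wl: 0,1
  step 9. node 3  ⊔preds=7  new=7  old=⊥  +wl: 
  step 10. node 0  ⊔preds=⊤  new=⊤  stable
  step 11. node 1  ⊔preds=⊤  new=⊤  old=7  +wl: 0,2,3
  step 12. node 0  ⊔preds=⊤  new=⊤  stable
  step 13. node 2  ⊔preds=⊤  new=⊤  stable
  step 14. node 3  ⊔preds=⊤  new=⊤  old=7  +wl: 0,1
  step 15. node 0  ⊔preds=⊤  new=⊤  stable
  step 16. node 1  ⊔preds=⊤  new=⊤  stable

Least fixpoint reached:
  node 0: ⊤
  node 1: ⊤
  node 2: ⊤
  node 3: ⊤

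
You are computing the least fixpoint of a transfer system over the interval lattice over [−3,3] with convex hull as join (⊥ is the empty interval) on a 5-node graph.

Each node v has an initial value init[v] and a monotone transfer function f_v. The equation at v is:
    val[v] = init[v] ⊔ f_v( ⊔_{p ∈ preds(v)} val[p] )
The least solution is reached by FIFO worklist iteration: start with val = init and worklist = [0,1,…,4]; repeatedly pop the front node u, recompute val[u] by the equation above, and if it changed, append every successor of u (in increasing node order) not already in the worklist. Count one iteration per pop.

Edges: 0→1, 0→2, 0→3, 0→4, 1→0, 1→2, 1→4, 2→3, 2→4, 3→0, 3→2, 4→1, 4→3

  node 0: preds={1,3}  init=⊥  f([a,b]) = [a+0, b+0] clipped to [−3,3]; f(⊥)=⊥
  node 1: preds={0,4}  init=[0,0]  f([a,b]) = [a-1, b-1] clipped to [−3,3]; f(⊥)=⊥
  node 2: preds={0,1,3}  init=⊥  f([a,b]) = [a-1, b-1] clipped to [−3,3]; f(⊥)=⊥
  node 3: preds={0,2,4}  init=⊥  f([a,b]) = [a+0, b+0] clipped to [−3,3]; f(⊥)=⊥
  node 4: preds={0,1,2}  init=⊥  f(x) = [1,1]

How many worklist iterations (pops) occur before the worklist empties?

15

Worklist (15 pops):
  #1 pop 0: in=[0,0] → [0,0] (was ⊥); enqueue []
  #2 pop 1: in=[0,0] → [-1,0] (was [0,0]); enqueue [0]
  #3 pop 2: in=[-1,0] → [-2,-1] (was ⊥); enqueue []
  #4 pop 3: in=[-2,0] → [-2,0] (was ⊥); enqueue [2]
  #5 pop 4: in=[-2,0] → [1,1] (was ⊥); enqueue [1,3]
  #6 pop 0: in=[-2,0] → [-2,0] (was [0,0]); enqueue [4]
  #7 pop 2: in=[-2,0] → [-3,-1] (was [-2,-1]); enqueue []
  #8 pop 1: in=[-2,1] → [-3,0] (was [-1,0]); enqueue [0,2]
  #9 pop 3: in=[-3,1] → [-3,1] (was [-2,0]); enqueue []
  #10 pop 4: in=[-3,0] → [1,1] (no change)
  #11 pop 0: in=[-3,1] → [-3,1] (was [-2,0]); enqueue [1,3,4]
  #12 pop 2: in=[-3,1] → [-3,0] (was [-3,-1]); enqueue []
  #13 pop 1: in=[-3,1] → [-3,0] (no change)
  #14 pop 3: in=[-3,1] → [-3,1] (no change)
  #15 pop 4: in=[-3,1] → [1,1] (no change)

Fixpoint:
  val[0] = [-3,1]
  val[1] = [-3,0]
  val[2] = [-3,0]
  val[3] = [-3,1]
  val[4] = [1,1]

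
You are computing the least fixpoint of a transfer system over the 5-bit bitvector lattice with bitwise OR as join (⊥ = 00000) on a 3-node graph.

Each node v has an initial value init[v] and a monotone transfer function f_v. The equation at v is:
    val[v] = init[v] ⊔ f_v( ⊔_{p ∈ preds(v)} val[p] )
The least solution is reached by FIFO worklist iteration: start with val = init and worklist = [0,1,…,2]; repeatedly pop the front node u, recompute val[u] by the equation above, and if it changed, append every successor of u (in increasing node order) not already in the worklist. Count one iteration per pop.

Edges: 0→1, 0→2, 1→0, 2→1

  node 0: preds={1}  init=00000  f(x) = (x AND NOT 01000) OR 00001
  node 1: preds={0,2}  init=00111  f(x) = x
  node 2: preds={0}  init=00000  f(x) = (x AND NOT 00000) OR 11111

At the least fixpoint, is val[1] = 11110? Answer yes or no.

no

Worklist (7 pops):
  #1 pop 0: in=00111 → 00111 (was 00000); enqueue []
  #2 pop 1: in=00111 → 00111 (no change)
  #3 pop 2: in=00111 → 11111 (was 00000); enqueue [1]
  #4 pop 1: in=11111 → 11111 (was 00111); enqueue [0]
  #5 pop 0: in=11111 → 10111 (was 00111); enqueue [1,2]
  #6 pop 1: in=11111 → 11111 (no change)
  #7 pop 2: in=10111 → 11111 (no change)

Fixpoint:
  val[0] = 10111
  val[1] = 11111
  val[2] = 11111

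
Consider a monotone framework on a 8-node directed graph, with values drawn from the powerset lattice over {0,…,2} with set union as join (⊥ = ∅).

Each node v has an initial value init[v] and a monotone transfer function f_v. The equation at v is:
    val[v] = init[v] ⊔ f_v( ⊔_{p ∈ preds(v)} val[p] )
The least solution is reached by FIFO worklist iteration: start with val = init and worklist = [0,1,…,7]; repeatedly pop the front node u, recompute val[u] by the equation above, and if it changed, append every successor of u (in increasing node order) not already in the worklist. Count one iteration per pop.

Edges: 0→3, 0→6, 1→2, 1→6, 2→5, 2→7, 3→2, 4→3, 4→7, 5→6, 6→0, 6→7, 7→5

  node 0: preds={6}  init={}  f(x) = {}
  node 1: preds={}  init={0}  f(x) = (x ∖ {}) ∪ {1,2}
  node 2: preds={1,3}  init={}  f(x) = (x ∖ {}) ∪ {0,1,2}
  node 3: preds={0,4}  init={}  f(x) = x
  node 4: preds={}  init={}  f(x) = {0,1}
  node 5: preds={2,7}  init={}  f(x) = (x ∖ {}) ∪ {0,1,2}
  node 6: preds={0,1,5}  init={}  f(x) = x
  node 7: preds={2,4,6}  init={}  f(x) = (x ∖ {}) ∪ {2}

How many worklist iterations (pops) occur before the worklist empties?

12

Worklist (12 pops):
  #1 pop 0: in={} → {} (no change)
  #2 pop 1: in={} → {0,1,2} (was {0}); enqueue []
  #3 pop 2: in={0,1,2} → {0,1,2} (was {}); enqueue []
  #4 pop 3: in={} → {} (no change)
  #5 pop 4: in={} → {0,1} (was {}); enqueue [3]
  #6 pop 5: in={0,1,2} → {0,1,2} (was {}); enqueue []
  #7 pop 6: in={0,1,2} → {0,1,2} (was {}); enqueue [0]
  #8 pop 7: in={0,1,2} → {0,1,2} (was {}); enqueue [5]
  #9 pop 3: in={0,1} → {0,1} (was {}); enqueue [2]
  #10 pop 0: in={0,1,2} → {} (no change)
  #11 pop 5: in={0,1,2} → {0,1,2} (no change)
  #12 pop 2: in={0,1,2} → {0,1,2} (no change)

Fixpoint:
  val[0] = {}
  val[1] = {0,1,2}
  val[2] = {0,1,2}
  val[3] = {0,1}
  val[4] = {0,1}
  val[5] = {0,1,2}
  val[6] = {0,1,2}
  val[7] = {0,1,2}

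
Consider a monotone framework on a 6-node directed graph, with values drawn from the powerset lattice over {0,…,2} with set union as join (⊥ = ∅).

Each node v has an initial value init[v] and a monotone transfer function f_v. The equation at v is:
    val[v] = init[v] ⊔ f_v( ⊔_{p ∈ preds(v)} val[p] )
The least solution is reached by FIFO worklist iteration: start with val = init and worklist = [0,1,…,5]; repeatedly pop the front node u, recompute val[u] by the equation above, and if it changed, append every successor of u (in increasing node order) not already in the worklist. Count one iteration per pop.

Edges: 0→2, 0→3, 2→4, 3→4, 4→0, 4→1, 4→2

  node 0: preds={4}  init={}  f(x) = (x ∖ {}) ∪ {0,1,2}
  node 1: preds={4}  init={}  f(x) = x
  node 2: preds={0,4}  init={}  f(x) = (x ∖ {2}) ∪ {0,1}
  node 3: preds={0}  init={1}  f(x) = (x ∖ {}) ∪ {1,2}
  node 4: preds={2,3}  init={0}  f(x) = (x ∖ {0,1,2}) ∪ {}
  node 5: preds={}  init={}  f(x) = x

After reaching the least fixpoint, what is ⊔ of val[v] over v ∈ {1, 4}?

Iteration log — 6 steps:
  step 1. node 0  ⊔preds={0}  new={0,1,2}  old={}  +wl: 
  step 2. node 1  ⊔preds={0}  new={0}  old={}  +wl: 
  step 3. node 2  ⊔preds={0,1,2}  new={0,1}  old={}  +wl: 
  step 4. node 3  ⊔preds={0,1,2}  new={0,1,2}  old={1}  +wl: 
  step 5. node 4  ⊔preds={0,1,2}  new={0}  stable
  step 6. node 5  ⊔preds={}  new={}  stable

Least fixpoint reached:
  node 0: {0,1,2}
  node 1: {0}
  node 2: {0,1}
  node 3: {0,1,2}
  node 4: {0}
  node 5: {}

{0}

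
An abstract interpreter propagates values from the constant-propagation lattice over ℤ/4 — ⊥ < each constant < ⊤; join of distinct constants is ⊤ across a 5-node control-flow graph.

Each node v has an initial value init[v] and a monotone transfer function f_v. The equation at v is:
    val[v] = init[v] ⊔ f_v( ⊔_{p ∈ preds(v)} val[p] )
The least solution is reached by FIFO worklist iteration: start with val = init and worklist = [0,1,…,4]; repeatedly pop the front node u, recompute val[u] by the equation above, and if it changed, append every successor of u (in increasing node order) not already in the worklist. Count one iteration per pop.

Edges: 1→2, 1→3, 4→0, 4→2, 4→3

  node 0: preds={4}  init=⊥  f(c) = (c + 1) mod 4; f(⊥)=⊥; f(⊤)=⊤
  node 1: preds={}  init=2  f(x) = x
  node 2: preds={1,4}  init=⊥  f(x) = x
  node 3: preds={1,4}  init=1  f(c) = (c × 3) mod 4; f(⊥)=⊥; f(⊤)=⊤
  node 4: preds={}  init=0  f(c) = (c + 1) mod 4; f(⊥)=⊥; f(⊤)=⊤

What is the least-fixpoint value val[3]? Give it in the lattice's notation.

⊤

Trace (5 dequeues):
  [1] u=0 | in 0 | out 1 | prev ⊥ | push {}
  [2] u=1 | in ⊥ | out 2 | ==
  [3] u=2 | in ⊤ | out ⊤ | prev ⊥ | push {}
  [4] u=3 | in ⊤ | out ⊤ | prev 1 | push {}
  [5] u=4 | in ⊥ | out 0 | ==

Converged values:
  [0] 1
  [1] 2
  [2] ⊤
  [3] ⊤
  [4] 0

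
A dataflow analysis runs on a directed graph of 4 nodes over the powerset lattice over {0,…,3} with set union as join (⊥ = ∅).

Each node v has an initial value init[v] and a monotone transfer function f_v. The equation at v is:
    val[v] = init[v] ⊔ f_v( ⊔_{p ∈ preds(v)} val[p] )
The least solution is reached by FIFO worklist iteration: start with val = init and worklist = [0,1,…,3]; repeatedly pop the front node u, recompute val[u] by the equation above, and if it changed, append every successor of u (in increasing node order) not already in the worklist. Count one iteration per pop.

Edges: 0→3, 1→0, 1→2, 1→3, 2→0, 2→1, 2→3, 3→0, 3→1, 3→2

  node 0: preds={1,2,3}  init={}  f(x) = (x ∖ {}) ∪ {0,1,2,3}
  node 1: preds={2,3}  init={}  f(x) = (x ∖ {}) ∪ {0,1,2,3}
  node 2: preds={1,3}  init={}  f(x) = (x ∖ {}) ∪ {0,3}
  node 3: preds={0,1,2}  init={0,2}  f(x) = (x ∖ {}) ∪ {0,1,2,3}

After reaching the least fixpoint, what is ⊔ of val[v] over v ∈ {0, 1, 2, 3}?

Trace (7 dequeues):
  [1] u=0 | in {0,2} | out {0,1,2,3} | prev {} | push {}
  [2] u=1 | in {0,2} | out {0,1,2,3} | prev {} | push {0}
  [3] u=2 | in {0,1,2,3} | out {0,1,2,3} | prev {} | push {1}
  [4] u=3 | in {0,1,2,3} | out {0,1,2,3} | prev {0,2} | push {2}
  [5] u=0 | in {0,1,2,3} | out {0,1,2,3} | ==
  [6] u=1 | in {0,1,2,3} | out {0,1,2,3} | ==
  [7] u=2 | in {0,1,2,3} | out {0,1,2,3} | ==

Converged values:
  [0] {0,1,2,3}
  [1] {0,1,2,3}
  [2] {0,1,2,3}
  [3] {0,1,2,3}

{0,1,2,3}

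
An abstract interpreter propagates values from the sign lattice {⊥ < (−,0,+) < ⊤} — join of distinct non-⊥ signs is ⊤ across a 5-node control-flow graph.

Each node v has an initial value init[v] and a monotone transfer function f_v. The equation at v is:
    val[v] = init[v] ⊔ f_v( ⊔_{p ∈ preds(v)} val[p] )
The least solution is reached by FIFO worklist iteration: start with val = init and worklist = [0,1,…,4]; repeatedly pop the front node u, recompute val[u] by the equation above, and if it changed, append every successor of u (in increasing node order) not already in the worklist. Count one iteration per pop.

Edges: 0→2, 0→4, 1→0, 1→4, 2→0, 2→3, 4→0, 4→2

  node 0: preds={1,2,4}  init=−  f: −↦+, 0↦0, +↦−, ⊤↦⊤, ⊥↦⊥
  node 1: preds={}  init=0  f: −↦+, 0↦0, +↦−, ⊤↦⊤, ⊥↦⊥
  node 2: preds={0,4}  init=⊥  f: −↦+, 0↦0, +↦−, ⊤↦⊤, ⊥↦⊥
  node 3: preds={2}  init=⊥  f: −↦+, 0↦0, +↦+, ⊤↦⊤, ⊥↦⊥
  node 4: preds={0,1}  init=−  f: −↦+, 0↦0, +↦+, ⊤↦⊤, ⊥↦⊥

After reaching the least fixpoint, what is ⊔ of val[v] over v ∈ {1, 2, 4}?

⊤

Iteration log — 7 steps:
  step 1. node 0  ⊔preds=⊤  new=⊤  old=−  +wl: 
  step 2. node 1  ⊔preds=⊥  new=0  stable
  step 3. node 2  ⊔preds=⊤  new=⊤  old=⊥  +wl: 0
  step 4. node 3  ⊔preds=⊤  new=⊤  old=⊥  +wl: 
  step 5. node 4  ⊔preds=⊤  new=⊤  old=−  +wl: 2
  step 6. node 0  ⊔preds=⊤  new=⊤  stable
  step 7. node 2  ⊔preds=⊤  new=⊤  stable

Least fixpoint reached:
  node 0: ⊤
  node 1: 0
  node 2: ⊤
  node 3: ⊤
  node 4: ⊤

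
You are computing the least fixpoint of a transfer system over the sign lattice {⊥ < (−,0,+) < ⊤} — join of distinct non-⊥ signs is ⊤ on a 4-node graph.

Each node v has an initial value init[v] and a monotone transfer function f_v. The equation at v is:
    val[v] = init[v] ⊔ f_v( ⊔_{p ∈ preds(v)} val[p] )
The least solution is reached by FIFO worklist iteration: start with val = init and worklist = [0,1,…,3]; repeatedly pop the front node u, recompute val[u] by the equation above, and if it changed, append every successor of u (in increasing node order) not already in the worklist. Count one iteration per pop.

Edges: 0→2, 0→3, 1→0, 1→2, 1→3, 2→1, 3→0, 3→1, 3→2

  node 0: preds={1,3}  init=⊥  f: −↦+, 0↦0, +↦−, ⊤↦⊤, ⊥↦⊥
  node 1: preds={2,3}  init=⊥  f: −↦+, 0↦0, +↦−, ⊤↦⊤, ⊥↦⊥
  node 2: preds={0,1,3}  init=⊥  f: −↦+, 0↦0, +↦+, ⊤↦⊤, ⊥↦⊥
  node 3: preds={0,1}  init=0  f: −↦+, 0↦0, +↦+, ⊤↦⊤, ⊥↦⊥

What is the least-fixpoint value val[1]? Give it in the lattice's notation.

Trace (6 dequeues):
  [1] u=0 | in 0 | out 0 | prev ⊥ | push {}
  [2] u=1 | in 0 | out 0 | prev ⊥ | push {0}
  [3] u=2 | in 0 | out 0 | prev ⊥ | push {1}
  [4] u=3 | in 0 | out 0 | ==
  [5] u=0 | in 0 | out 0 | ==
  [6] u=1 | in 0 | out 0 | ==

Converged values:
  [0] 0
  [1] 0
  [2] 0
  [3] 0

0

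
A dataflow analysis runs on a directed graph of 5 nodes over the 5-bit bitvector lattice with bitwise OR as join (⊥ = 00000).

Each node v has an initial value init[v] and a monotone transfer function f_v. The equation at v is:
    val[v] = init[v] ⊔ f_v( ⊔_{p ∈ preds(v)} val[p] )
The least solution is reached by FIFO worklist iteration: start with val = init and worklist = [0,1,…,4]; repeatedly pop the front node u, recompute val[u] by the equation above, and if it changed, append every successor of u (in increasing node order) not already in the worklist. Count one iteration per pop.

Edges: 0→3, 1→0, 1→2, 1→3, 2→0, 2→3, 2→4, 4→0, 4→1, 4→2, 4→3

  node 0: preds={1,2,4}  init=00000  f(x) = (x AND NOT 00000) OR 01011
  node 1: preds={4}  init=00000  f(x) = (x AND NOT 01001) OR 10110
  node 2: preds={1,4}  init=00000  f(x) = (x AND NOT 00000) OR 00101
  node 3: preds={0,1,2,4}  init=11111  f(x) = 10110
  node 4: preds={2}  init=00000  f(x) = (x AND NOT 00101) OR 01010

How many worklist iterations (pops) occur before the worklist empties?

Worklist (11 pops):
  #1 pop 0: in=00000 → 01011 (was 00000); enqueue []
  #2 pop 1: in=00000 → 10110 (was 00000); enqueue [0]
  #3 pop 2: in=10110 → 10111 (was 00000); enqueue []
  #4 pop 3: in=11111 → 11111 (no change)
  #5 pop 4: in=10111 → 11010 (was 00000); enqueue [1,2,3]
  #6 pop 0: in=11111 → 11111 (was 01011); enqueue []
  #7 pop 1: in=11010 → 10110 (no change)
  #8 pop 2: in=11110 → 11111 (was 10111); enqueue [0,4]
  #9 pop 3: in=11111 → 11111 (no change)
  #10 pop 0: in=11111 → 11111 (no change)
  #11 pop 4: in=11111 → 11010 (no change)

Fixpoint:
  val[0] = 11111
  val[1] = 10110
  val[2] = 11111
  val[3] = 11111
  val[4] = 11010

11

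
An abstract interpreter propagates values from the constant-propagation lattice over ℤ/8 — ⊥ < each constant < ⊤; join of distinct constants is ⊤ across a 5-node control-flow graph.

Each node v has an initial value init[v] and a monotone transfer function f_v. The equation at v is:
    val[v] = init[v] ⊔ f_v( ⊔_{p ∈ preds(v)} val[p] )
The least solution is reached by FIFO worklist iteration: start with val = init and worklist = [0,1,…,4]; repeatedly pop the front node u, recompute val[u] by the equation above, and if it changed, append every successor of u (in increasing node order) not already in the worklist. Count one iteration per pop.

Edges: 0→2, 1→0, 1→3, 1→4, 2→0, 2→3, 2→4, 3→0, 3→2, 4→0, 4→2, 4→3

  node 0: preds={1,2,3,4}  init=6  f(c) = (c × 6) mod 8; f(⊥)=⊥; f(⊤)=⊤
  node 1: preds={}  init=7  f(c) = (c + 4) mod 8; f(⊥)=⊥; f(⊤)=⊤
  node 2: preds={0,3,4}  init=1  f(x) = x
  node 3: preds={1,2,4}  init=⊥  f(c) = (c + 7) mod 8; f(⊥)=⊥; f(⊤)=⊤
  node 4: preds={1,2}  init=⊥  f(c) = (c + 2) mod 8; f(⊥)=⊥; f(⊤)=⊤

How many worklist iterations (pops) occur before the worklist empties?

Worklist (8 pops):
  #1 pop 0: in=⊤ → ⊤ (was 6); enqueue []
  #2 pop 1: in=⊥ → 7 (no change)
  #3 pop 2: in=⊤ → ⊤ (was 1); enqueue [0]
  #4 pop 3: in=⊤ → ⊤ (was ⊥); enqueue [2]
  #5 pop 4: in=⊤ → ⊤ (was ⊥); enqueue [3]
  #6 pop 0: in=⊤ → ⊤ (no change)
  #7 pop 2: in=⊤ → ⊤ (no change)
  #8 pop 3: in=⊤ → ⊤ (no change)

Fixpoint:
  val[0] = ⊤
  val[1] = 7
  val[2] = ⊤
  val[3] = ⊤
  val[4] = ⊤

8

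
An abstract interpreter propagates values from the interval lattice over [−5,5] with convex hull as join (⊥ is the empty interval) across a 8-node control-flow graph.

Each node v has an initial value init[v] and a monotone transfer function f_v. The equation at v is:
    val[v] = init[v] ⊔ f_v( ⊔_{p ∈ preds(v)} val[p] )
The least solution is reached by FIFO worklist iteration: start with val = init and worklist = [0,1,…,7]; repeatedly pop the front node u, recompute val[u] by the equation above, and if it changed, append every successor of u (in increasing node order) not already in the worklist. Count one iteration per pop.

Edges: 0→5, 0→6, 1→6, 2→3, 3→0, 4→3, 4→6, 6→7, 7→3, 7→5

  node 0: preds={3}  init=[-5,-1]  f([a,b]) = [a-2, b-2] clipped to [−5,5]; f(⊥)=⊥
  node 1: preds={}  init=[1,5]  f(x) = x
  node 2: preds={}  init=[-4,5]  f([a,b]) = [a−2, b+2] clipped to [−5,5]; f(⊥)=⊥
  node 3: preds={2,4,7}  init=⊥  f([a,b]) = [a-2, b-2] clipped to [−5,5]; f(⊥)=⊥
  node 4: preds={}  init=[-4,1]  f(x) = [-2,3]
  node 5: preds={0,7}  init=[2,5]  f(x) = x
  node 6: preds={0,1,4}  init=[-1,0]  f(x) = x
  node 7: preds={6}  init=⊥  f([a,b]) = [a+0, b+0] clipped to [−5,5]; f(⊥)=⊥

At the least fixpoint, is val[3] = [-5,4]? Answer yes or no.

no

Trace (12 dequeues):
  [1] u=0 | in ⊥ | out [-5,-1] | ==
  [2] u=1 | in ⊥ | out [1,5] | ==
  [3] u=2 | in ⊥ | out [-4,5] | ==
  [4] u=3 | in [-4,5] | out [-5,3] | prev ⊥ | push {0}
  [5] u=4 | in ⊥ | out [-4,3] | prev [-4,1] | push {3}
  [6] u=5 | in [-5,-1] | out [-5,5] | prev [2,5] | push {}
  [7] u=6 | in [-5,5] | out [-5,5] | prev [-1,0] | push {}
  [8] u=7 | in [-5,5] | out [-5,5] | prev ⊥ | push {5}
  [9] u=0 | in [-5,3] | out [-5,1] | prev [-5,-1] | push {6}
  [10] u=3 | in [-5,5] | out [-5,3] | ==
  [11] u=5 | in [-5,5] | out [-5,5] | ==
  [12] u=6 | in [-5,5] | out [-5,5] | ==

Converged values:
  [0] [-5,1]
  [1] [1,5]
  [2] [-4,5]
  [3] [-5,3]
  [4] [-4,3]
  [5] [-5,5]
  [6] [-5,5]
  [7] [-5,5]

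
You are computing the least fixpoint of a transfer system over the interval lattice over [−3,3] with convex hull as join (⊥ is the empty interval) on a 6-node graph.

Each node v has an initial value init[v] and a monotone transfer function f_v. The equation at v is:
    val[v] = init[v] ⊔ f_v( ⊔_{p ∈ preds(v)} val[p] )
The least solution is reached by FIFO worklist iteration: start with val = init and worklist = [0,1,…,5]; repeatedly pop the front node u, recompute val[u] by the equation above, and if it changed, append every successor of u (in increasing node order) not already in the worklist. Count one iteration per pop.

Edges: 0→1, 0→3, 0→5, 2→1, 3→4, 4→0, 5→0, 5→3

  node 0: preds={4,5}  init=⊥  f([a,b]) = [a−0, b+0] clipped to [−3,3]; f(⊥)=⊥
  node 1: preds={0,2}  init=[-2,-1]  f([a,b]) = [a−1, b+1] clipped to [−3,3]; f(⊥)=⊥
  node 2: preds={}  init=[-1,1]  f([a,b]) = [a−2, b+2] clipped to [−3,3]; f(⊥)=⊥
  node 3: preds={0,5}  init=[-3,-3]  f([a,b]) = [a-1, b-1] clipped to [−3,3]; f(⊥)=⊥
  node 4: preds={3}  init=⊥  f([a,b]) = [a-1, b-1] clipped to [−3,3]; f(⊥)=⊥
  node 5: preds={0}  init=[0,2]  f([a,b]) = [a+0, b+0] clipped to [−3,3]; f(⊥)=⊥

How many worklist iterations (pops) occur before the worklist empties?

Worklist (12 pops):
  #1 pop 0: in=[0,2] → [0,2] (was ⊥); enqueue []
  #2 pop 1: in=[-1,2] → [-2,3] (was [-2,-1]); enqueue []
  #3 pop 2: in=⊥ → [-1,1] (no change)
  #4 pop 3: in=[0,2] → [-3,1] (was [-3,-3]); enqueue []
  #5 pop 4: in=[-3,1] → [-3,0] (was ⊥); enqueue [0]
  #6 pop 5: in=[0,2] → [0,2] (no change)
  #7 pop 0: in=[-3,2] → [-3,2] (was [0,2]); enqueue [1,3,5]
  #8 pop 1: in=[-3,2] → [-3,3] (was [-2,3]); enqueue []
  #9 pop 3: in=[-3,2] → [-3,1] (no change)
  #10 pop 5: in=[-3,2] → [-3,2] (was [0,2]); enqueue [0,3]
  #11 pop 0: in=[-3,2] → [-3,2] (no change)
  #12 pop 3: in=[-3,2] → [-3,1] (no change)

Fixpoint:
  val[0] = [-3,2]
  val[1] = [-3,3]
  val[2] = [-1,1]
  val[3] = [-3,1]
  val[4] = [-3,0]
  val[5] = [-3,2]

12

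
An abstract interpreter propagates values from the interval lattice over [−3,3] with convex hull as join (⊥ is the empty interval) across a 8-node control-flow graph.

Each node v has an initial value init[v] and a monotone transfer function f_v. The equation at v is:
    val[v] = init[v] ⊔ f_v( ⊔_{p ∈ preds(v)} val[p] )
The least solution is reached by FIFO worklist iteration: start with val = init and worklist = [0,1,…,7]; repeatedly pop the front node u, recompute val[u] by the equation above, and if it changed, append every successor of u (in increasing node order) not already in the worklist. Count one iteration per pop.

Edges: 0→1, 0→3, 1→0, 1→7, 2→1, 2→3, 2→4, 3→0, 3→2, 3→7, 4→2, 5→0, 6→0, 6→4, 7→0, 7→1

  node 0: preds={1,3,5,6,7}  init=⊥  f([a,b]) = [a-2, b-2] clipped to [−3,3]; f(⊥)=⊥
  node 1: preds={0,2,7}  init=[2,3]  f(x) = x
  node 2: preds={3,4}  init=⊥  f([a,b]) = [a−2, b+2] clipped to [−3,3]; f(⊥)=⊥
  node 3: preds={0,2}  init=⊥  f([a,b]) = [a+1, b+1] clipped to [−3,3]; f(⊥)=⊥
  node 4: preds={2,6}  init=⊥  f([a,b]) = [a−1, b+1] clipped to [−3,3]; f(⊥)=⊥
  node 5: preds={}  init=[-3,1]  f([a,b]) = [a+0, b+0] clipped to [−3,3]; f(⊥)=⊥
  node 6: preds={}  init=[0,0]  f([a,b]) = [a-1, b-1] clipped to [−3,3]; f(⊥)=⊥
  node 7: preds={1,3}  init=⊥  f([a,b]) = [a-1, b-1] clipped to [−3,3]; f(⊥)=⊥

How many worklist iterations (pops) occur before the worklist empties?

Worklist (16 pops):
  #1 pop 0: in=[-3,3] → [-3,1] (was ⊥); enqueue []
  #2 pop 1: in=[-3,1] → [-3,3] (was [2,3]); enqueue [0]
  #3 pop 2: in=⊥ → ⊥ (no change)
  #4 pop 3: in=[-3,1] → [-2,2] (was ⊥); enqueue [2]
  #5 pop 4: in=[0,0] → [-1,1] (was ⊥); enqueue []
  #6 pop 5: in=⊥ → [-3,1] (no change)
  #7 pop 6: in=⊥ → [0,0] (no change)
  #8 pop 7: in=[-3,3] → [-3,2] (was ⊥); enqueue [1]
  #9 pop 0: in=[-3,3] → [-3,1] (no change)
  #10 pop 2: in=[-2,2] → [-3,3] (was ⊥); enqueue [3,4]
  #11 pop 1: in=[-3,3] → [-3,3] (no change)
  #12 pop 3: in=[-3,3] → [-2,3] (was [-2,2]); enqueue [0,2,7]
  #13 pop 4: in=[-3,3] → [-3,3] (was [-1,1]); enqueue []
  #14 pop 0: in=[-3,3] → [-3,1] (no change)
  #15 pop 2: in=[-3,3] → [-3,3] (no change)
  #16 pop 7: in=[-3,3] → [-3,2] (no change)

Fixpoint:
  val[0] = [-3,1]
  val[1] = [-3,3]
  val[2] = [-3,3]
  val[3] = [-2,3]
  val[4] = [-3,3]
  val[5] = [-3,1]
  val[6] = [0,0]
  val[7] = [-3,2]

16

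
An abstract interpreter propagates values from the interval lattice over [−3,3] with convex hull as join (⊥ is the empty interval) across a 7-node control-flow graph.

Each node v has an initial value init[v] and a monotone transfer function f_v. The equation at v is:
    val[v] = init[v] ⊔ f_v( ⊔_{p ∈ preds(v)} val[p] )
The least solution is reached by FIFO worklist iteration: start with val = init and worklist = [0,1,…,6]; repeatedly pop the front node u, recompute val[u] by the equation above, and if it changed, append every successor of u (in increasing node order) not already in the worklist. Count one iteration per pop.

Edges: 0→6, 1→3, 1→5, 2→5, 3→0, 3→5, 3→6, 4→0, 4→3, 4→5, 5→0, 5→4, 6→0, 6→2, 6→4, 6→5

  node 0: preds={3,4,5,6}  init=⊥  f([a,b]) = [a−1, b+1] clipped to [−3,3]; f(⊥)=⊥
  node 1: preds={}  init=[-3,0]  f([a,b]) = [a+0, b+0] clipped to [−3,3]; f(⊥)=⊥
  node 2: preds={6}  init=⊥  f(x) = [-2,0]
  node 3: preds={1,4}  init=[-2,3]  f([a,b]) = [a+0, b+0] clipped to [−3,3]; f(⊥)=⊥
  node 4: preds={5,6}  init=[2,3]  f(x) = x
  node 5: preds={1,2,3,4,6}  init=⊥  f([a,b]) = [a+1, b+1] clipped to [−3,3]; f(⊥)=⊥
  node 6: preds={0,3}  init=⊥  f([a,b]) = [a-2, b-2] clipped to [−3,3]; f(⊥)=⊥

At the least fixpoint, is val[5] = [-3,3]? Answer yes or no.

Trace (13 dequeues):
  [1] u=0 | in [-2,3] | out [-3,3] | prev ⊥ | push {}
  [2] u=1 | in ⊥ | out [-3,0] | ==
  [3] u=2 | in ⊥ | out [-2,0] | prev ⊥ | push {}
  [4] u=3 | in [-3,3] | out [-3,3] | prev [-2,3] | push {0}
  [5] u=4 | in ⊥ | out [2,3] | ==
  [6] u=5 | in [-3,3] | out [-2,3] | prev ⊥ | push {4}
  [7] u=6 | in [-3,3] | out [-3,1] | prev ⊥ | push {2,5}
  [8] u=0 | in [-3,3] | out [-3,3] | ==
  [9] u=4 | in [-3,3] | out [-3,3] | prev [2,3] | push {0,3}
  [10] u=2 | in [-3,1] | out [-2,0] | ==
  [11] u=5 | in [-3,3] | out [-2,3] | ==
  [12] u=0 | in [-3,3] | out [-3,3] | ==
  [13] u=3 | in [-3,3] | out [-3,3] | ==

Converged values:
  [0] [-3,3]
  [1] [-3,0]
  [2] [-2,0]
  [3] [-3,3]
  [4] [-3,3]
  [5] [-2,3]
  [6] [-3,1]

no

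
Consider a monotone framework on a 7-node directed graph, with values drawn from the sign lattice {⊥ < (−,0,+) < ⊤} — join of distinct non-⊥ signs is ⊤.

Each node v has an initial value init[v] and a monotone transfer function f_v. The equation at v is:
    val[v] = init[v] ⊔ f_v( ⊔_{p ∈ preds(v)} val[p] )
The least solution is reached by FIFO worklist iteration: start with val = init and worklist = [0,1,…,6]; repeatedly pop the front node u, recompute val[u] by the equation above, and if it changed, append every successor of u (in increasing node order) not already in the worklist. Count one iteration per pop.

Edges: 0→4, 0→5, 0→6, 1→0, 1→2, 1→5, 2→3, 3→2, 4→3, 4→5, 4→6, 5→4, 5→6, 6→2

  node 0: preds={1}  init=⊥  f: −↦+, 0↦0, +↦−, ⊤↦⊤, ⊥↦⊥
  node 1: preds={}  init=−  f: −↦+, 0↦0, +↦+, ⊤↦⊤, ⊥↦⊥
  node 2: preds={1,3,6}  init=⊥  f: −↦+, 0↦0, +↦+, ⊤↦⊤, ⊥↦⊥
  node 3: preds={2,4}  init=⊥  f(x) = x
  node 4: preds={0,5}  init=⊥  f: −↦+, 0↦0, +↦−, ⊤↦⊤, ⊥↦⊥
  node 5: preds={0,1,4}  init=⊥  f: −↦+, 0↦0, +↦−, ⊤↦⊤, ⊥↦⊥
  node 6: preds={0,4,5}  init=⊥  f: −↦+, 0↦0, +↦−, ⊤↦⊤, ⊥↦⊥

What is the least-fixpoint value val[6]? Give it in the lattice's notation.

⊤

Iteration log — 14 steps:
  step 1. node 0  ⊔preds=−  new=+  old=⊥  +wl: 
  step 2. node 1  ⊔preds=⊥  new=−  stable
  step 3. node 2  ⊔preds=−  new=+  old=⊥  +wl: 
  step 4. node 3  ⊔preds=+  new=+  old=⊥  +wl: 2
  step 5. node 4  ⊔preds=+  new=−  old=⊥  +wl: 3
  step 6. node 5  ⊔preds=⊤  new=⊤  old=⊥  +wl: 4
  step 7. node 6  ⊔preds=⊤  new=⊤  old=⊥  +wl: 
  step 8. node 2  ⊔preds=⊤  new=⊤  old=+  +wl: 
  step 9. node 3  ⊔preds=⊤  new=⊤  old=+  +wl: 2
  step 10. node 4  ⊔preds=⊤  new=⊤  old=−  +wl: 3,5,6
  step 11. node 2  ⊔preds=⊤  new=⊤  stable
  step 12. node 3  ⊔preds=⊤  new=⊤  stable
  step 13. node 5  ⊔preds=⊤  new=⊤  stable
  step 14. node 6  ⊔preds=⊤  new=⊤  stable

Least fixpoint reached:
  node 0: +
  node 1: −
  node 2: ⊤
  node 3: ⊤
  node 4: ⊤
  node 5: ⊤
  node 6: ⊤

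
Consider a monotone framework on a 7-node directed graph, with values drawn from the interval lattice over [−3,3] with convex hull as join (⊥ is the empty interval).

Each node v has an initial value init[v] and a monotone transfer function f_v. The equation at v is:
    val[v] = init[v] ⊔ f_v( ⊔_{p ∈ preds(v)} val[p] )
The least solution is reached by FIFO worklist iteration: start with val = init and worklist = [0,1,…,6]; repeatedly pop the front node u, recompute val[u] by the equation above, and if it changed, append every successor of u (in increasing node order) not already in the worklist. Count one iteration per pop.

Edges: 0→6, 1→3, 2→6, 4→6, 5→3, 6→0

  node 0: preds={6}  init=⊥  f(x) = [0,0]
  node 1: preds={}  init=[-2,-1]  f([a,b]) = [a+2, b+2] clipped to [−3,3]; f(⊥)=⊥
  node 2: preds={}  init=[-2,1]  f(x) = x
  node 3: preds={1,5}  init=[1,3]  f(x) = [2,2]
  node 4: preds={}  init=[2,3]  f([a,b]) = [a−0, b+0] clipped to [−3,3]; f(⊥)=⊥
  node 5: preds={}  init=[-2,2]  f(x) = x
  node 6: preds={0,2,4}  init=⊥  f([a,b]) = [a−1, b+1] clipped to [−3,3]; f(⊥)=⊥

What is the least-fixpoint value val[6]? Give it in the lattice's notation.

[-3,3]

Trace (8 dequeues):
  [1] u=0 | in ⊥ | out [0,0] | prev ⊥ | push {}
  [2] u=1 | in ⊥ | out [-2,-1] | ==
  [3] u=2 | in ⊥ | out [-2,1] | ==
  [4] u=3 | in [-2,2] | out [1,3] | ==
  [5] u=4 | in ⊥ | out [2,3] | ==
  [6] u=5 | in ⊥ | out [-2,2] | ==
  [7] u=6 | in [-2,3] | out [-3,3] | prev ⊥ | push {0}
  [8] u=0 | in [-3,3] | out [0,0] | ==

Converged values:
  [0] [0,0]
  [1] [-2,-1]
  [2] [-2,1]
  [3] [1,3]
  [4] [2,3]
  [5] [-2,2]
  [6] [-3,3]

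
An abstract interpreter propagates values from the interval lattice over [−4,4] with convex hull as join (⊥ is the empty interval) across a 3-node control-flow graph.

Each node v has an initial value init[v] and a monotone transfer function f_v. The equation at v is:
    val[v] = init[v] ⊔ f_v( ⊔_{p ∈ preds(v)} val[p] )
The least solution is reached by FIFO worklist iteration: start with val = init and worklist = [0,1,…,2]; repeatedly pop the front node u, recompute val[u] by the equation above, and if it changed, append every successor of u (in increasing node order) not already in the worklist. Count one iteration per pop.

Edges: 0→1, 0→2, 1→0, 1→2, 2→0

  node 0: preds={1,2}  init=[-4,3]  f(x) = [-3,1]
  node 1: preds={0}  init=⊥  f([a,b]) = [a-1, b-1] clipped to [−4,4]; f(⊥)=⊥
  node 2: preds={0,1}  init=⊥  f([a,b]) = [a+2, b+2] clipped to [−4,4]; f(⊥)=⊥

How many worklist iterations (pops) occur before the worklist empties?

4

Worklist (4 pops):
  #1 pop 0: in=⊥ → [-4,3] (no change)
  #2 pop 1: in=[-4,3] → [-4,2] (was ⊥); enqueue [0]
  #3 pop 2: in=[-4,3] → [-2,4] (was ⊥); enqueue []
  #4 pop 0: in=[-4,4] → [-4,3] (no change)

Fixpoint:
  val[0] = [-4,3]
  val[1] = [-4,2]
  val[2] = [-2,4]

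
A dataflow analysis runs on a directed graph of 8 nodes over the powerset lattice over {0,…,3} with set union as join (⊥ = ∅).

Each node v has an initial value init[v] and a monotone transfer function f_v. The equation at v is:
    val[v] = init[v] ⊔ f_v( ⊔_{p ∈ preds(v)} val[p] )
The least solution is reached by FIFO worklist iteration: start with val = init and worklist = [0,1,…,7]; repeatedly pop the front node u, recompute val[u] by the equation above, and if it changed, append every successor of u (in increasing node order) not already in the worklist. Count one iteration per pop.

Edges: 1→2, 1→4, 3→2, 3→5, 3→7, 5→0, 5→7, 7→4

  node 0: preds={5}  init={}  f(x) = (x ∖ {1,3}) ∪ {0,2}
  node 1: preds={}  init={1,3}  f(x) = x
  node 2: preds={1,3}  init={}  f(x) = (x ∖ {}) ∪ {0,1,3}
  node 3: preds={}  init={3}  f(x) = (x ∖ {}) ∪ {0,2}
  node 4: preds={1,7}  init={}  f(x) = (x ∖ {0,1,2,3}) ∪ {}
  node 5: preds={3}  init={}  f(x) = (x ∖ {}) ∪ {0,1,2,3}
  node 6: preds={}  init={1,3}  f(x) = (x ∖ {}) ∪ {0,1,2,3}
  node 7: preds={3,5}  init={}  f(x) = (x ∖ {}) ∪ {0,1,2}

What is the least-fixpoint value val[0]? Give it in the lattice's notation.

{0,2}

Iteration log — 11 steps:
  step 1. node 0  ⊔preds={}  new={0,2}  old={}  +wl: 
  step 2. node 1  ⊔preds={}  new={1,3}  stable
  step 3. node 2  ⊔preds={1,3}  new={0,1,3}  old={}  +wl: 
  step 4. node 3  ⊔preds={}  new={0,2,3}  old={3}  +wl: 2
  step 5. node 4  ⊔preds={1,3}  new={}  stable
  step 6. node 5  ⊔preds={0,2,3}  new={0,1,2,3}  old={}  +wl: 0
  step 7. node 6  ⊔preds={}  new={0,1,2,3}  old={1,3}  +wl: 
  step 8. node 7  ⊔preds={0,1,2,3}  new={0,1,2,3}  old={}  +wl: 4
  step 9. node 2  ⊔preds={0,1,2,3}  new={0,1,2,3}  old={0,1,3}  +wl: 
  step 10. node 0  ⊔preds={0,1,2,3}  new={0,2}  stable
  step 11. node 4  ⊔preds={0,1,2,3}  new={}  stable

Least fixpoint reached:
  node 0: {0,2}
  node 1: {1,3}
  node 2: {0,1,2,3}
  node 3: {0,2,3}
  node 4: {}
  node 5: {0,1,2,3}
  node 6: {0,1,2,3}
  node 7: {0,1,2,3}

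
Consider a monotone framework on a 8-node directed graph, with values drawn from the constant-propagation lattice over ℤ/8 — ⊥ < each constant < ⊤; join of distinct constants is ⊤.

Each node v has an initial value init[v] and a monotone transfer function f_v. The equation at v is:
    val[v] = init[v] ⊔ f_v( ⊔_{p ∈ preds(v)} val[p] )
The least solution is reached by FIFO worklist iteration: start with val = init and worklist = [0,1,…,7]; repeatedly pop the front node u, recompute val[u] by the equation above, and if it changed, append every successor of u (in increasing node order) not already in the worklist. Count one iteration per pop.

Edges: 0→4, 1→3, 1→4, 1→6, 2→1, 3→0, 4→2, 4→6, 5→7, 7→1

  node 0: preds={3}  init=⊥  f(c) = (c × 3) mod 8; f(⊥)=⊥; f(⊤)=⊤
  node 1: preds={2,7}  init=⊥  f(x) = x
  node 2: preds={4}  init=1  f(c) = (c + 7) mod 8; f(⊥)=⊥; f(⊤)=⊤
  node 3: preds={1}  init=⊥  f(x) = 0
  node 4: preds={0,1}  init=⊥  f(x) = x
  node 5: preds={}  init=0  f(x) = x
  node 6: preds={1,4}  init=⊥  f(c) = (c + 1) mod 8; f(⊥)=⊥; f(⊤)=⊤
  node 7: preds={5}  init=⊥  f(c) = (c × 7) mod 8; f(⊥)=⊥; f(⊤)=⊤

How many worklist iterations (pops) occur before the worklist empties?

15

Trace (15 dequeues):
  [1] u=0 | in ⊥ | out ⊥ | ==
  [2] u=1 | in 1 | out 1 | prev ⊥ | push {}
  [3] u=2 | in ⊥ | out 1 | ==
  [4] u=3 | in 1 | out 0 | prev ⊥ | push {0}
  [5] u=4 | in 1 | out 1 | prev ⊥ | push {2}
  [6] u=5 | in ⊥ | out 0 | ==
  [7] u=6 | in 1 | out 2 | prev ⊥ | push {}
  [8] u=7 | in 0 | out 0 | prev ⊥ | push {1}
  [9] u=0 | in 0 | out 0 | prev ⊥ | push {4}
  [10] u=2 | in 1 | out ⊤ | prev 1 | push {}
  [11] u=1 | in ⊤ | out ⊤ | prev 1 | push {3,6}
  [12] u=4 | in ⊤ | out ⊤ | prev 1 | push {2}
  [13] u=3 | in ⊤ | out 0 | ==
  [14] u=6 | in ⊤ | out ⊤ | prev 2 | push {}
  [15] u=2 | in ⊤ | out ⊤ | ==

Converged values:
  [0] 0
  [1] ⊤
  [2] ⊤
  [3] 0
  [4] ⊤
  [5] 0
  [6] ⊤
  [7] 0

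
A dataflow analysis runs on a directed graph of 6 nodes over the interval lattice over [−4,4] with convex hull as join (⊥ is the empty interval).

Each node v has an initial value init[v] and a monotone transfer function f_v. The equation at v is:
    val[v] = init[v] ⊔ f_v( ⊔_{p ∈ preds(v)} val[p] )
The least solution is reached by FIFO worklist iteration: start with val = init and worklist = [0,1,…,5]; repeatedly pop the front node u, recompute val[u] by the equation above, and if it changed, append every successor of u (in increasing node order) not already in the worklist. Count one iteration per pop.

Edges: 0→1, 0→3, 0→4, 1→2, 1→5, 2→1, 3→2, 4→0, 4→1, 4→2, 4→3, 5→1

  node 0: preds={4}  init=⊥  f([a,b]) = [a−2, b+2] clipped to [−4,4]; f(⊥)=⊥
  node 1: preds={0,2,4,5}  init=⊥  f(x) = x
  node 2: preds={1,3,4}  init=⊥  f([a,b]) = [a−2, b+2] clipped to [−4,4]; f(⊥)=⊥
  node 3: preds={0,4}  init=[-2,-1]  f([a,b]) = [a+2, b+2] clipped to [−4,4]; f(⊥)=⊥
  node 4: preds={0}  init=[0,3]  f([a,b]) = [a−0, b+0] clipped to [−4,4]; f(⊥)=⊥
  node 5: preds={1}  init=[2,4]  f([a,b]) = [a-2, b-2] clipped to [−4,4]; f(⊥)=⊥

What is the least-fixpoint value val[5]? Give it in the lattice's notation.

Worklist (17 pops):
  #1 pop 0: in=[0,3] → [-2,4] (was ⊥); enqueue []
  #2 pop 1: in=[-2,4] → [-2,4] (was ⊥); enqueue []
  #3 pop 2: in=[-2,4] → [-4,4] (was ⊥); enqueue [1]
  #4 pop 3: in=[-2,4] → [-2,4] (was [-2,-1]); enqueue [2]
  #5 pop 4: in=[-2,4] → [-2,4] (was [0,3]); enqueue [0,3]
  #6 pop 5: in=[-2,4] → [-4,4] (was [2,4]); enqueue []
  #7 pop 1: in=[-4,4] → [-4,4] (was [-2,4]); enqueue [5]
  #8 pop 2: in=[-4,4] → [-4,4] (no change)
  #9 pop 0: in=[-2,4] → [-4,4] (was [-2,4]); enqueue [1,4]
  #10 pop 3: in=[-4,4] → [-2,4] (no change)
  #11 pop 5: in=[-4,4] → [-4,4] (no change)
  #12 pop 1: in=[-4,4] → [-4,4] (no change)
  #13 pop 4: in=[-4,4] → [-4,4] (was [-2,4]); enqueue [0,1,2,3]
  #14 pop 0: in=[-4,4] → [-4,4] (no change)
  #15 pop 1: in=[-4,4] → [-4,4] (no change)
  #16 pop 2: in=[-4,4] → [-4,4] (no change)
  #17 pop 3: in=[-4,4] → [-2,4] (no change)

Fixpoint:
  val[0] = [-4,4]
  val[1] = [-4,4]
  val[2] = [-4,4]
  val[3] = [-2,4]
  val[4] = [-4,4]
  val[5] = [-4,4]

[-4,4]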